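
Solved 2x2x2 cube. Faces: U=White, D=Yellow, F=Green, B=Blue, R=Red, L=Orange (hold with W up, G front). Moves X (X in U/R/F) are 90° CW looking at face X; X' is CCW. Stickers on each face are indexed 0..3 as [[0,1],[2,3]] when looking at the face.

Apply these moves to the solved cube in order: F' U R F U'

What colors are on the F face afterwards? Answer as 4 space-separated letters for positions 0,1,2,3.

Answer: G O Y O

Derivation:
After move 1 (F'): F=GGGG U=WWRR R=YRYR D=OOYY L=OWOW
After move 2 (U): U=RWRW F=YRGG R=BBYR B=OWBB L=GGOW
After move 3 (R): R=YBRB U=RRRG F=YOGY D=OBYO B=WWWB
After move 4 (F): F=GYYO U=RRWG R=RBGB D=RYYO L=GOOB
After move 5 (U'): U=RGRW F=GOYO R=GYGB B=RBWB L=WWOB
Query: F face = GOYO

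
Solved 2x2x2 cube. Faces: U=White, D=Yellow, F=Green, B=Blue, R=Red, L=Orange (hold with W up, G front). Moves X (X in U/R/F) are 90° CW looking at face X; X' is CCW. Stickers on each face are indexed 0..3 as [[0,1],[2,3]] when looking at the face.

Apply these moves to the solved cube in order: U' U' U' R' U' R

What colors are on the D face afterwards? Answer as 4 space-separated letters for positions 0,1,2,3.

After move 1 (U'): U=WWWW F=OOGG R=GGRR B=RRBB L=BBOO
After move 2 (U'): U=WWWW F=BBGG R=OORR B=GGBB L=RROO
After move 3 (U'): U=WWWW F=RRGG R=BBRR B=OOBB L=GGOO
After move 4 (R'): R=BRBR U=WBWO F=RWGW D=YRYG B=YOYB
After move 5 (U'): U=BOWW F=GGGW R=RWBR B=BRYB L=YOOO
After move 6 (R): R=BRRW U=BGWW F=GRGG D=YYYB B=WROB
Query: D face = YYYB

Answer: Y Y Y B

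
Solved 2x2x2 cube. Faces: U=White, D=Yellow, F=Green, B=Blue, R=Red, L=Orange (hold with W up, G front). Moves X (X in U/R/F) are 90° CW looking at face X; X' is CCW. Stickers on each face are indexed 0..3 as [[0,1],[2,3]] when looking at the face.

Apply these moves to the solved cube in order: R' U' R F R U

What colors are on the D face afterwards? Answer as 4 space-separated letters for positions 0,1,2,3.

Answer: R B Y W

Derivation:
After move 1 (R'): R=RRRR U=WBWB F=GWGW D=YGYG B=YBYB
After move 2 (U'): U=BBWW F=OOGW R=GWRR B=RRYB L=YBOO
After move 3 (R): R=RGRW U=BOWW F=OGGG D=YYYR B=WRBB
After move 4 (F): F=GOGG U=BOOB R=WGWW D=RRYR L=YYOY
After move 5 (R): R=WWWG U=BOOG F=GRGR D=RBYW B=BROB
After move 6 (U): U=OBGO F=WWGR R=BRWG B=YYOB L=GROY
Query: D face = RBYW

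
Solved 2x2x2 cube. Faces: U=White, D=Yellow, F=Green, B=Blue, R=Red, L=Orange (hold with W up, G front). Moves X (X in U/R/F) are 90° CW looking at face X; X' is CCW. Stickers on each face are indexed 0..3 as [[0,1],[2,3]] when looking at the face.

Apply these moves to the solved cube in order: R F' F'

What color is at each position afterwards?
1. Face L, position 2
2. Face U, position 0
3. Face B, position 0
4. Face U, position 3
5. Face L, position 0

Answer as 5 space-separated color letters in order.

After move 1 (R): R=RRRR U=WGWG F=GYGY D=YBYB B=WBWB
After move 2 (F'): F=YYGG U=WGRR R=BRYR D=OOYB L=OGOW
After move 3 (F'): F=YGYG U=WGBY R=OROR D=GWYB L=OROR
Query 1: L[2] = O
Query 2: U[0] = W
Query 3: B[0] = W
Query 4: U[3] = Y
Query 5: L[0] = O

Answer: O W W Y O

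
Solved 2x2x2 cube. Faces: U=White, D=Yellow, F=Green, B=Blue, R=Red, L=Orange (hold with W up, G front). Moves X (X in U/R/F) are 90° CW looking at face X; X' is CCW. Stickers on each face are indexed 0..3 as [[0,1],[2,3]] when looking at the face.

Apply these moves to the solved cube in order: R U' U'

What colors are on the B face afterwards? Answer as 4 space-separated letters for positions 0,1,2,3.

Answer: G Y W B

Derivation:
After move 1 (R): R=RRRR U=WGWG F=GYGY D=YBYB B=WBWB
After move 2 (U'): U=GGWW F=OOGY R=GYRR B=RRWB L=WBOO
After move 3 (U'): U=GWGW F=WBGY R=OORR B=GYWB L=RROO
Query: B face = GYWB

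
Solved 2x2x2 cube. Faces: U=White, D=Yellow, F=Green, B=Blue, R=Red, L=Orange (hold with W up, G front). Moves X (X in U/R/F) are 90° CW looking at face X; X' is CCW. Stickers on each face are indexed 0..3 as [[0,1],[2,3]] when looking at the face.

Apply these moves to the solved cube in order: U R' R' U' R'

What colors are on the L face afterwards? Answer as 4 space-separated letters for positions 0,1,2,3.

After move 1 (U): U=WWWW F=RRGG R=BBRR B=OOBB L=GGOO
After move 2 (R'): R=BRBR U=WBWO F=RWGW D=YRYG B=YOYB
After move 3 (R'): R=RRBB U=WYWY F=RBGO D=YWYW B=GORB
After move 4 (U'): U=YYWW F=GGGO R=RBBB B=RRRB L=GOOO
After move 5 (R'): R=BBRB U=YRWR F=GYGW D=YGYO B=WRWB
Query: L face = GOOO

Answer: G O O O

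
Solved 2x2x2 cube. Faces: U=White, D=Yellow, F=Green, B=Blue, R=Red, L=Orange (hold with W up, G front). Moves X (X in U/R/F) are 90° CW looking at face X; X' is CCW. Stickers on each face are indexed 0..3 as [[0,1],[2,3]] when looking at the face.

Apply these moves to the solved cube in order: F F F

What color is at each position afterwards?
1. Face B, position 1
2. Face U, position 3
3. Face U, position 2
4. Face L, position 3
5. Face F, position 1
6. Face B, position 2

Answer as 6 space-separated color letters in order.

After move 1 (F): F=GGGG U=WWOO R=WRWR D=RRYY L=OYOY
After move 2 (F): F=GGGG U=WWYY R=OROR D=WWYY L=OROR
After move 3 (F): F=GGGG U=WWRR R=YRYR D=OOYY L=OWOW
Query 1: B[1] = B
Query 2: U[3] = R
Query 3: U[2] = R
Query 4: L[3] = W
Query 5: F[1] = G
Query 6: B[2] = B

Answer: B R R W G B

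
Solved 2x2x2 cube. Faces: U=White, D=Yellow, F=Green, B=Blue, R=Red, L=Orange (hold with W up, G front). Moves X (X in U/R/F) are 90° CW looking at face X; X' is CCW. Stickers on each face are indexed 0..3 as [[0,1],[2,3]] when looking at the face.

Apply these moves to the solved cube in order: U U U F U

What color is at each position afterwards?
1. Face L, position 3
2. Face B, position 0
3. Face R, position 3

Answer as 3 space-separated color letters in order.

After move 1 (U): U=WWWW F=RRGG R=BBRR B=OOBB L=GGOO
After move 2 (U): U=WWWW F=BBGG R=OORR B=GGBB L=RROO
After move 3 (U): U=WWWW F=OOGG R=GGRR B=RRBB L=BBOO
After move 4 (F): F=GOGO U=WWOB R=WGWR D=RGYY L=BYOY
After move 5 (U): U=OWBW F=WGGO R=RRWR B=BYBB L=GOOY
Query 1: L[3] = Y
Query 2: B[0] = B
Query 3: R[3] = R

Answer: Y B R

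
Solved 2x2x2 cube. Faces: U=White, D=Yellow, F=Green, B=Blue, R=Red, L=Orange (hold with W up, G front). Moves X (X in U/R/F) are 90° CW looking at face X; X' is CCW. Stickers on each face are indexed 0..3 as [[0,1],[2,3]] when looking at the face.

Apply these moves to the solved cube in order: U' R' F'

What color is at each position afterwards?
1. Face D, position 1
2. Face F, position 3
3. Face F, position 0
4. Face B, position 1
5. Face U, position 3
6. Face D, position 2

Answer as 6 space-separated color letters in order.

Answer: O G W R G Y

Derivation:
After move 1 (U'): U=WWWW F=OOGG R=GGRR B=RRBB L=BBOO
After move 2 (R'): R=GRGR U=WBWR F=OWGW D=YOYG B=YRYB
After move 3 (F'): F=WWOG U=WBGG R=ORYR D=BOYG L=BROW
Query 1: D[1] = O
Query 2: F[3] = G
Query 3: F[0] = W
Query 4: B[1] = R
Query 5: U[3] = G
Query 6: D[2] = Y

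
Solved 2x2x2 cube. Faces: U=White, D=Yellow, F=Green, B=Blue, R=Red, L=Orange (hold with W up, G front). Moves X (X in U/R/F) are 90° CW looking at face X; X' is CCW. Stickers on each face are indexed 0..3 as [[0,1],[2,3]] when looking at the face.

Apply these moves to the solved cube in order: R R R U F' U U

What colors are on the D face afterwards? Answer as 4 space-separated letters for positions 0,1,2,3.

After move 1 (R): R=RRRR U=WGWG F=GYGY D=YBYB B=WBWB
After move 2 (R): R=RRRR U=WYWY F=GBGB D=YWYW B=GBGB
After move 3 (R): R=RRRR U=WBWB F=GWGW D=YGYG B=YBYB
After move 4 (U): U=WWBB F=RRGW R=YBRR B=OOYB L=GWOO
After move 5 (F'): F=RWRG U=WWYR R=GBYR D=WOYG L=GBOB
After move 6 (U): U=YWRW F=GBRG R=OOYR B=GBYB L=RWOB
After move 7 (U): U=RYWW F=OORG R=GBYR B=RWYB L=GBOB
Query: D face = WOYG

Answer: W O Y G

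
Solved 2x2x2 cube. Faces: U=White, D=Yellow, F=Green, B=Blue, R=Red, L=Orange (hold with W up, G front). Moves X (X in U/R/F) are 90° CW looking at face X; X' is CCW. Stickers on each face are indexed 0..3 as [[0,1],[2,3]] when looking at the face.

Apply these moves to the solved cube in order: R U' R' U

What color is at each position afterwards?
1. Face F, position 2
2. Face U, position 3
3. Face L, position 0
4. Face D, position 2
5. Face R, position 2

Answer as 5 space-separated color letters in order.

Answer: G W O Y G

Derivation:
After move 1 (R): R=RRRR U=WGWG F=GYGY D=YBYB B=WBWB
After move 2 (U'): U=GGWW F=OOGY R=GYRR B=RRWB L=WBOO
After move 3 (R'): R=YRGR U=GWWR F=OGGW D=YOYY B=BRBB
After move 4 (U): U=WGRW F=YRGW R=BRGR B=WBBB L=OGOO
Query 1: F[2] = G
Query 2: U[3] = W
Query 3: L[0] = O
Query 4: D[2] = Y
Query 5: R[2] = G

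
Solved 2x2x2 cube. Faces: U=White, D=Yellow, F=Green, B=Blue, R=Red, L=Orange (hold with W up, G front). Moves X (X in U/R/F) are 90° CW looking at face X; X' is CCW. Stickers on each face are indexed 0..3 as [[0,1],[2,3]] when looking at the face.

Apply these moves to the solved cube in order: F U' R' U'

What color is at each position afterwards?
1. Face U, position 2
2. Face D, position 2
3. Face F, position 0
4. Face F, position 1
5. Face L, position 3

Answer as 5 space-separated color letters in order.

Answer: W Y B B Y

Derivation:
After move 1 (F): F=GGGG U=WWOO R=WRWR D=RRYY L=OYOY
After move 2 (U'): U=WOWO F=OYGG R=GGWR B=WRBB L=BBOY
After move 3 (R'): R=GRGW U=WBWW F=OOGO D=RYYG B=YRRB
After move 4 (U'): U=BWWW F=BBGO R=OOGW B=GRRB L=YROY
Query 1: U[2] = W
Query 2: D[2] = Y
Query 3: F[0] = B
Query 4: F[1] = B
Query 5: L[3] = Y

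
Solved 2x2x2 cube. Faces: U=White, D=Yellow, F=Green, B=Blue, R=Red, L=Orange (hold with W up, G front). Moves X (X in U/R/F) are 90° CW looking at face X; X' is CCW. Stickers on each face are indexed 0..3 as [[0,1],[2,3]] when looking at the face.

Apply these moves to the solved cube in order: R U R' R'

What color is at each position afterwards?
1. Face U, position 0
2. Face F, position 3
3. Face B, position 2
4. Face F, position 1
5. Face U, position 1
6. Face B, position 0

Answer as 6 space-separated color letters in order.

After move 1 (R): R=RRRR U=WGWG F=GYGY D=YBYB B=WBWB
After move 2 (U): U=WWGG F=RRGY R=WBRR B=OOWB L=GYOO
After move 3 (R'): R=BRWR U=WWGO F=RWGG D=YRYY B=BOBB
After move 4 (R'): R=RRBW U=WBGB F=RWGO D=YWYG B=YORB
Query 1: U[0] = W
Query 2: F[3] = O
Query 3: B[2] = R
Query 4: F[1] = W
Query 5: U[1] = B
Query 6: B[0] = Y

Answer: W O R W B Y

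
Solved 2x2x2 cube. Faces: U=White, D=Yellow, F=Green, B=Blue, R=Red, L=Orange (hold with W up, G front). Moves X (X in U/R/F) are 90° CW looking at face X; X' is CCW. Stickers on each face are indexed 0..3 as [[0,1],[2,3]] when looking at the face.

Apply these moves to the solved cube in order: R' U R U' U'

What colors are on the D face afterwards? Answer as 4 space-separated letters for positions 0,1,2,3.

Answer: Y Y Y O

Derivation:
After move 1 (R'): R=RRRR U=WBWB F=GWGW D=YGYG B=YBYB
After move 2 (U): U=WWBB F=RRGW R=YBRR B=OOYB L=GWOO
After move 3 (R): R=RYRB U=WRBW F=RGGG D=YYYO B=BOWB
After move 4 (U'): U=RWWB F=GWGG R=RGRB B=RYWB L=BOOO
After move 5 (U'): U=WBRW F=BOGG R=GWRB B=RGWB L=RYOO
Query: D face = YYYO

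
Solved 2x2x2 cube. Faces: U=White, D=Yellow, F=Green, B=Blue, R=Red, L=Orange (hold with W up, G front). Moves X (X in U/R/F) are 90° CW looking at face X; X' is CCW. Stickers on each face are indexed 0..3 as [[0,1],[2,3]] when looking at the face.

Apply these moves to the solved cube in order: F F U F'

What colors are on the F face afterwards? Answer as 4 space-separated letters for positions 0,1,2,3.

After move 1 (F): F=GGGG U=WWOO R=WRWR D=RRYY L=OYOY
After move 2 (F): F=GGGG U=WWYY R=OROR D=WWYY L=OROR
After move 3 (U): U=YWYW F=ORGG R=BBOR B=ORBB L=GGOR
After move 4 (F'): F=RGOG U=YWBO R=WBWR D=GRYY L=GWOY
Query: F face = RGOG

Answer: R G O G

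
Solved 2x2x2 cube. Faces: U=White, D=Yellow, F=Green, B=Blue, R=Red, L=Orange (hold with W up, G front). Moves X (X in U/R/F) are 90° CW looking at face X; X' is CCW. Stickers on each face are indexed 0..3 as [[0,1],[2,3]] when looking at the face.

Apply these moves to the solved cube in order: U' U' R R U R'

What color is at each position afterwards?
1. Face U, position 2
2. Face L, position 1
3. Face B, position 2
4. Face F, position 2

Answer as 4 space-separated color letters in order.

After move 1 (U'): U=WWWW F=OOGG R=GGRR B=RRBB L=BBOO
After move 2 (U'): U=WWWW F=BBGG R=OORR B=GGBB L=RROO
After move 3 (R): R=RORO U=WBWG F=BYGY D=YBYG B=WGWB
After move 4 (R): R=RROO U=WYWY F=BBGG D=YWYW B=GGBB
After move 5 (U): U=WWYY F=RRGG R=GGOO B=RRBB L=BBOO
After move 6 (R'): R=GOGO U=WBYR F=RWGY D=YRYG B=WRWB
Query 1: U[2] = Y
Query 2: L[1] = B
Query 3: B[2] = W
Query 4: F[2] = G

Answer: Y B W G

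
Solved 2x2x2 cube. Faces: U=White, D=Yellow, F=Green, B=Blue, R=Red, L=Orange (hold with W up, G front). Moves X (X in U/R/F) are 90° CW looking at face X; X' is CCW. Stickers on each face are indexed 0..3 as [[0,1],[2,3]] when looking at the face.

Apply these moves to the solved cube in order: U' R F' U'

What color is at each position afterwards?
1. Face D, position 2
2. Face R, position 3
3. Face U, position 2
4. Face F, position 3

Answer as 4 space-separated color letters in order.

Answer: Y G W G

Derivation:
After move 1 (U'): U=WWWW F=OOGG R=GGRR B=RRBB L=BBOO
After move 2 (R): R=RGRG U=WOWG F=OYGY D=YBYR B=WRWB
After move 3 (F'): F=YYOG U=WORR R=BGYG D=BOYR L=BGOW
After move 4 (U'): U=ORWR F=BGOG R=YYYG B=BGWB L=WROW
Query 1: D[2] = Y
Query 2: R[3] = G
Query 3: U[2] = W
Query 4: F[3] = G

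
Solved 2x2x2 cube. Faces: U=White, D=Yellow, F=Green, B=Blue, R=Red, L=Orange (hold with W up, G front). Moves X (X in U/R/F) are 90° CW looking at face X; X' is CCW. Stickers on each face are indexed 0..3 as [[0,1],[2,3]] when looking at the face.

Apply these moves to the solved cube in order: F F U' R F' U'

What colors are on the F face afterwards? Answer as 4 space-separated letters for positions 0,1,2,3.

After move 1 (F): F=GGGG U=WWOO R=WRWR D=RRYY L=OYOY
After move 2 (F): F=GGGG U=WWYY R=OROR D=WWYY L=OROR
After move 3 (U'): U=WYWY F=ORGG R=GGOR B=ORBB L=BBOR
After move 4 (R): R=OGRG U=WRWG F=OWGY D=WBYO B=YRYB
After move 5 (F'): F=WYOG U=WROR R=BGWG D=BRYO L=BGOW
After move 6 (U'): U=RRWO F=BGOG R=WYWG B=BGYB L=YROW
Query: F face = BGOG

Answer: B G O G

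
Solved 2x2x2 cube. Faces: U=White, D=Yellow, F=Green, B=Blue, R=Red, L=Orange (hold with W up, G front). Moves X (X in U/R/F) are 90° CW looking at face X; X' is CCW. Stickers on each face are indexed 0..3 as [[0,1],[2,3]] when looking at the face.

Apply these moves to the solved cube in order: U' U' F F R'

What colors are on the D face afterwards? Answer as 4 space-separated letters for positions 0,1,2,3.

Answer: W G Y B

Derivation:
After move 1 (U'): U=WWWW F=OOGG R=GGRR B=RRBB L=BBOO
After move 2 (U'): U=WWWW F=BBGG R=OORR B=GGBB L=RROO
After move 3 (F): F=GBGB U=WWOR R=WOWR D=ROYY L=RYOY
After move 4 (F): F=GGBB U=WWYY R=OORR D=WWYY L=RROO
After move 5 (R'): R=OROR U=WBYG F=GWBY D=WGYB B=YGWB
Query: D face = WGYB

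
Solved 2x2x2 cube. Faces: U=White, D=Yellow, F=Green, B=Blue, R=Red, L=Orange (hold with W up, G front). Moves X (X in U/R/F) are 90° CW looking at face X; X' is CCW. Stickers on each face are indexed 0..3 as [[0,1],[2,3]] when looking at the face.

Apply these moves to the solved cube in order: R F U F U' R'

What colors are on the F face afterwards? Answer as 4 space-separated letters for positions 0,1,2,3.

After move 1 (R): R=RRRR U=WGWG F=GYGY D=YBYB B=WBWB
After move 2 (F): F=GGYY U=WGOO R=WRGR D=RRYB L=OYOB
After move 3 (U): U=OWOG F=WRYY R=WBGR B=OYWB L=GGOB
After move 4 (F): F=YWYR U=OWBG R=OBGR D=GWYB L=GROR
After move 5 (U'): U=WGOB F=GRYR R=YWGR B=OBWB L=OYOR
After move 6 (R'): R=WRYG U=WWOO F=GGYB D=GRYR B=BBWB
Query: F face = GGYB

Answer: G G Y B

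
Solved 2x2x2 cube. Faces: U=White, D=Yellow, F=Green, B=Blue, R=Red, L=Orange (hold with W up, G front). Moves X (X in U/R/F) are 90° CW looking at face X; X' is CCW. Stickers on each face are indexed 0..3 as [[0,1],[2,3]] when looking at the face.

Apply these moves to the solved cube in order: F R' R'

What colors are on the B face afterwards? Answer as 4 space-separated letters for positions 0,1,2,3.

Answer: G B G B

Derivation:
After move 1 (F): F=GGGG U=WWOO R=WRWR D=RRYY L=OYOY
After move 2 (R'): R=RRWW U=WBOB F=GWGO D=RGYG B=YBRB
After move 3 (R'): R=RWRW U=WROY F=GBGB D=RWYO B=GBGB
Query: B face = GBGB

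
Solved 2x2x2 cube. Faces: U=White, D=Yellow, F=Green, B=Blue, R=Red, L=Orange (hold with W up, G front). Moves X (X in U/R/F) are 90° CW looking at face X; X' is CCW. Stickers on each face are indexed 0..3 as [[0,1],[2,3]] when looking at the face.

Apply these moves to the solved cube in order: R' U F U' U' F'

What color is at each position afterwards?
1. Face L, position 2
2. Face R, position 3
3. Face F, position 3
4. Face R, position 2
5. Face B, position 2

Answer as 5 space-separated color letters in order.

Answer: O R W R Y

Derivation:
After move 1 (R'): R=RRRR U=WBWB F=GWGW D=YGYG B=YBYB
After move 2 (U): U=WWBB F=RRGW R=YBRR B=OOYB L=GWOO
After move 3 (F): F=GRWR U=WWOW R=BBBR D=RYYG L=GYOG
After move 4 (U'): U=WWWO F=GYWR R=GRBR B=BBYB L=OOOG
After move 5 (U'): U=WOWW F=OOWR R=GYBR B=GRYB L=BBOG
After move 6 (F'): F=OROW U=WOGB R=YYRR D=BGYG L=BWOW
Query 1: L[2] = O
Query 2: R[3] = R
Query 3: F[3] = W
Query 4: R[2] = R
Query 5: B[2] = Y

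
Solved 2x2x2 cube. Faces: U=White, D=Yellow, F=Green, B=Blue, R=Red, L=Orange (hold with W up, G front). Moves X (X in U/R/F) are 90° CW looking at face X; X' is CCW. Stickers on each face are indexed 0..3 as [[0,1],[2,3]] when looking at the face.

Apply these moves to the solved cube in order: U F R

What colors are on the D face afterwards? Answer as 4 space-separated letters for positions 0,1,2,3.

After move 1 (U): U=WWWW F=RRGG R=BBRR B=OOBB L=GGOO
After move 2 (F): F=GRGR U=WWOG R=WBWR D=RBYY L=GYOY
After move 3 (R): R=WWRB U=WROR F=GBGY D=RBYO B=GOWB
Query: D face = RBYO

Answer: R B Y O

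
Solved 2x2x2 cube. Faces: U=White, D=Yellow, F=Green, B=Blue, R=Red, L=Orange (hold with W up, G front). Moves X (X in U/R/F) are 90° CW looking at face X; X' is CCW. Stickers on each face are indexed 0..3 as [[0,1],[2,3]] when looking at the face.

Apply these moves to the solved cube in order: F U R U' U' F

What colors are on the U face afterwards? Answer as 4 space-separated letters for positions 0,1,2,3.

Answer: G O Y B

Derivation:
After move 1 (F): F=GGGG U=WWOO R=WRWR D=RRYY L=OYOY
After move 2 (U): U=OWOW F=WRGG R=BBWR B=OYBB L=GGOY
After move 3 (R): R=WBRB U=OROG F=WRGY D=RBYO B=WYWB
After move 4 (U'): U=RGOO F=GGGY R=WRRB B=WBWB L=WYOY
After move 5 (U'): U=GORO F=WYGY R=GGRB B=WRWB L=WBOY
After move 6 (F): F=GWYY U=GOYB R=RGOB D=RGYO L=WROB
Query: U face = GOYB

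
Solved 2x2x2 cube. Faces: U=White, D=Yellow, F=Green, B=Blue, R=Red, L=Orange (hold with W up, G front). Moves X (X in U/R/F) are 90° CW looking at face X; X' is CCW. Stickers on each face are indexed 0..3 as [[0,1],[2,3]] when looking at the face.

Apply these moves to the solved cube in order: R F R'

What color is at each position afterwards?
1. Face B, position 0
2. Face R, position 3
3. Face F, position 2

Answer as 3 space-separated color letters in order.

Answer: B G Y

Derivation:
After move 1 (R): R=RRRR U=WGWG F=GYGY D=YBYB B=WBWB
After move 2 (F): F=GGYY U=WGOO R=WRGR D=RRYB L=OYOB
After move 3 (R'): R=RRWG U=WWOW F=GGYO D=RGYY B=BBRB
Query 1: B[0] = B
Query 2: R[3] = G
Query 3: F[2] = Y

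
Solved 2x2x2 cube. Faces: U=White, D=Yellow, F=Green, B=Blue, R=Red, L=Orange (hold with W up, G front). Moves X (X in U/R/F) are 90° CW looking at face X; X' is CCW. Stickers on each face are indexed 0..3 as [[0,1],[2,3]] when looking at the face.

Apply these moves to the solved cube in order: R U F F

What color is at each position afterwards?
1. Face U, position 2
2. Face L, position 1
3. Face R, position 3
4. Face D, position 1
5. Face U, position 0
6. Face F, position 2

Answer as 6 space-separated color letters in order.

Answer: B R R G W R

Derivation:
After move 1 (R): R=RRRR U=WGWG F=GYGY D=YBYB B=WBWB
After move 2 (U): U=WWGG F=RRGY R=WBRR B=OOWB L=GYOO
After move 3 (F): F=GRYR U=WWOY R=GBGR D=RWYB L=GYOB
After move 4 (F): F=YGRR U=WWBY R=OBYR D=GGYB L=GROW
Query 1: U[2] = B
Query 2: L[1] = R
Query 3: R[3] = R
Query 4: D[1] = G
Query 5: U[0] = W
Query 6: F[2] = R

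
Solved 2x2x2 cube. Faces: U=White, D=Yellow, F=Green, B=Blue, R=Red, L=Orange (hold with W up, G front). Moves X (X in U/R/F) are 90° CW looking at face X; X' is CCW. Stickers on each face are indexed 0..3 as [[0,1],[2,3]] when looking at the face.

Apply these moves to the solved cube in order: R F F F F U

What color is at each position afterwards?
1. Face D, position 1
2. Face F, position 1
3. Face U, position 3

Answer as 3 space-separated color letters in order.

After move 1 (R): R=RRRR U=WGWG F=GYGY D=YBYB B=WBWB
After move 2 (F): F=GGYY U=WGOO R=WRGR D=RRYB L=OYOB
After move 3 (F): F=YGYG U=WGBY R=OROR D=GWYB L=OROR
After move 4 (F): F=YYGG U=WGRR R=BRYR D=OOYB L=OGOW
After move 5 (F): F=GYGY U=WGWG R=RRRR D=YBYB L=OOOO
After move 6 (U): U=WWGG F=RRGY R=WBRR B=OOWB L=GYOO
Query 1: D[1] = B
Query 2: F[1] = R
Query 3: U[3] = G

Answer: B R G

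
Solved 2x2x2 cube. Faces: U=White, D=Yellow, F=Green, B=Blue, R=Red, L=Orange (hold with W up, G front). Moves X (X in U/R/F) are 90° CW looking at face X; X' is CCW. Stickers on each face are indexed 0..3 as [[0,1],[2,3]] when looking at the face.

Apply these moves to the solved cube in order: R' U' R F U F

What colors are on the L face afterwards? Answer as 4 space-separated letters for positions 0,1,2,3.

After move 1 (R'): R=RRRR U=WBWB F=GWGW D=YGYG B=YBYB
After move 2 (U'): U=BBWW F=OOGW R=GWRR B=RRYB L=YBOO
After move 3 (R): R=RGRW U=BOWW F=OGGG D=YYYR B=WRBB
After move 4 (F): F=GOGG U=BOOB R=WGWW D=RRYR L=YYOY
After move 5 (U): U=OBBO F=WGGG R=WRWW B=YYBB L=GOOY
After move 6 (F): F=GWGG U=OBYO R=BROW D=WWYR L=GROR
Query: L face = GROR

Answer: G R O R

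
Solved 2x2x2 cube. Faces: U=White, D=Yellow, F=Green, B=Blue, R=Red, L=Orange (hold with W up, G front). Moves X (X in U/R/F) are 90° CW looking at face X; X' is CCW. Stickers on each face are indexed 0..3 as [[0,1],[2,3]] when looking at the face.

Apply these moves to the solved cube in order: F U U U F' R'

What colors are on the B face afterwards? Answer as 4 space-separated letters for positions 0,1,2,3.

Answer: Y R Y B

Derivation:
After move 1 (F): F=GGGG U=WWOO R=WRWR D=RRYY L=OYOY
After move 2 (U): U=OWOW F=WRGG R=BBWR B=OYBB L=GGOY
After move 3 (U): U=OOWW F=BBGG R=OYWR B=GGBB L=WROY
After move 4 (U): U=WOWO F=OYGG R=GGWR B=WRBB L=BBOY
After move 5 (F'): F=YGOG U=WOGW R=RGRR D=BYYY L=BOOW
After move 6 (R'): R=GRRR U=WBGW F=YOOW D=BGYG B=YRYB
Query: B face = YRYB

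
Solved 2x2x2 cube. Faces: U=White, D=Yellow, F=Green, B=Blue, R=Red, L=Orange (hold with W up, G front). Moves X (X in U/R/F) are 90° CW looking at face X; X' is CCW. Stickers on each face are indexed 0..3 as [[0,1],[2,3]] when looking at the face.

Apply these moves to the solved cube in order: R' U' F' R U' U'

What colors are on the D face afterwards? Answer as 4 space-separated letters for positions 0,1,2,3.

After move 1 (R'): R=RRRR U=WBWB F=GWGW D=YGYG B=YBYB
After move 2 (U'): U=BBWW F=OOGW R=GWRR B=RRYB L=YBOO
After move 3 (F'): F=OWOG U=BBGR R=GWYR D=BOYG L=YWOW
After move 4 (R): R=YGRW U=BWGG F=OOOG D=BYYR B=RRBB
After move 5 (U'): U=WGBG F=YWOG R=OORW B=YGBB L=RROW
After move 6 (U'): U=GGWB F=RROG R=YWRW B=OOBB L=YGOW
Query: D face = BYYR

Answer: B Y Y R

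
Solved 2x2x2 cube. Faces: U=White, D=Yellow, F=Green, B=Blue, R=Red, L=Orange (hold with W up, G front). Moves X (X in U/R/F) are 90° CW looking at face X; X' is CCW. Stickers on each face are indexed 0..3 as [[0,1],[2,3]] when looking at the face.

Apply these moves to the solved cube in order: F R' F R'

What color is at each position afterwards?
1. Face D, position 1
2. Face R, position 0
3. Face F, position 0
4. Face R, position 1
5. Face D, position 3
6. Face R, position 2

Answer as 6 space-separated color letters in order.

After move 1 (F): F=GGGG U=WWOO R=WRWR D=RRYY L=OYOY
After move 2 (R'): R=RRWW U=WBOB F=GWGO D=RGYG B=YBRB
After move 3 (F): F=GGOW U=WBYY R=ORBW D=WRYG L=OROG
After move 4 (R'): R=RWOB U=WRYY F=GBOY D=WGYW B=GBRB
Query 1: D[1] = G
Query 2: R[0] = R
Query 3: F[0] = G
Query 4: R[1] = W
Query 5: D[3] = W
Query 6: R[2] = O

Answer: G R G W W O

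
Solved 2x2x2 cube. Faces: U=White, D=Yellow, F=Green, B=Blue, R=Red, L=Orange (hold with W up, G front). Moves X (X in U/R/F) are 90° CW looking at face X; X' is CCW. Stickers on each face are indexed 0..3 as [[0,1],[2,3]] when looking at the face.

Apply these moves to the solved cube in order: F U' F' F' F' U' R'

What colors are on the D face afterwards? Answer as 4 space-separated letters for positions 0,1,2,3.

Answer: W R Y Y

Derivation:
After move 1 (F): F=GGGG U=WWOO R=WRWR D=RRYY L=OYOY
After move 2 (U'): U=WOWO F=OYGG R=GGWR B=WRBB L=BBOY
After move 3 (F'): F=YGOG U=WOGW R=RGRR D=BYYY L=BOOW
After move 4 (F'): F=GGYO U=WORR R=YGBR D=OWYY L=BWOG
After move 5 (F'): F=GOGY U=WOYB R=WGOR D=WGYY L=BROR
After move 6 (U'): U=OBWY F=BRGY R=GOOR B=WGBB L=WROR
After move 7 (R'): R=ORGO U=OBWW F=BBGY D=WRYY B=YGGB
Query: D face = WRYY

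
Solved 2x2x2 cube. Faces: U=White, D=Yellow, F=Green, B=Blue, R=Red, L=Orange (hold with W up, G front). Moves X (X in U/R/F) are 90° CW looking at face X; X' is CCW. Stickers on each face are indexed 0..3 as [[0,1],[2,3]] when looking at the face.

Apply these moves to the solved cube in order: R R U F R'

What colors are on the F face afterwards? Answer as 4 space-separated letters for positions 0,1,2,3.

After move 1 (R): R=RRRR U=WGWG F=GYGY D=YBYB B=WBWB
After move 2 (R): R=RRRR U=WYWY F=GBGB D=YWYW B=GBGB
After move 3 (U): U=WWYY F=RRGB R=GBRR B=OOGB L=GBOO
After move 4 (F): F=GRBR U=WWOB R=YBYR D=RGYW L=GYOW
After move 5 (R'): R=BRYY U=WGOO F=GWBB D=RRYR B=WOGB
Query: F face = GWBB

Answer: G W B B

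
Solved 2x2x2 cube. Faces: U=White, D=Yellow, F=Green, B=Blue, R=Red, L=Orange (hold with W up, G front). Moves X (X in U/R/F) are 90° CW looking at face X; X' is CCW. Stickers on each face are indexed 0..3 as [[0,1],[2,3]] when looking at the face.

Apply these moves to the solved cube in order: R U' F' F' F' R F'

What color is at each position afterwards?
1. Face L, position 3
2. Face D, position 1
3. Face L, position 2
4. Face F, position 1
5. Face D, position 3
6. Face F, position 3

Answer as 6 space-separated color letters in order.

After move 1 (R): R=RRRR U=WGWG F=GYGY D=YBYB B=WBWB
After move 2 (U'): U=GGWW F=OOGY R=GYRR B=RRWB L=WBOO
After move 3 (F'): F=OYOG U=GGGR R=BYYR D=BOYB L=WWOW
After move 4 (F'): F=YGOO U=GGBY R=OYBR D=WWYB L=WROG
After move 5 (F'): F=GOYO U=GGOB R=WYWR D=RGYB L=WYOB
After move 6 (R): R=WWRY U=GOOO F=GGYB D=RWYR B=BRGB
After move 7 (F'): F=GBGY U=GOWR R=WWRY D=YBYR L=WOOO
Query 1: L[3] = O
Query 2: D[1] = B
Query 3: L[2] = O
Query 4: F[1] = B
Query 5: D[3] = R
Query 6: F[3] = Y

Answer: O B O B R Y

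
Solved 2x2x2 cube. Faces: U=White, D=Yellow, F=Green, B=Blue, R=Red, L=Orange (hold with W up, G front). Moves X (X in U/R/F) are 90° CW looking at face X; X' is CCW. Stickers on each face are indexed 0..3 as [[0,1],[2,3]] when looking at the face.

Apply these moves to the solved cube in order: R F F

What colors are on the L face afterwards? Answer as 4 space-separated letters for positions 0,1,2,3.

After move 1 (R): R=RRRR U=WGWG F=GYGY D=YBYB B=WBWB
After move 2 (F): F=GGYY U=WGOO R=WRGR D=RRYB L=OYOB
After move 3 (F): F=YGYG U=WGBY R=OROR D=GWYB L=OROR
Query: L face = OROR

Answer: O R O R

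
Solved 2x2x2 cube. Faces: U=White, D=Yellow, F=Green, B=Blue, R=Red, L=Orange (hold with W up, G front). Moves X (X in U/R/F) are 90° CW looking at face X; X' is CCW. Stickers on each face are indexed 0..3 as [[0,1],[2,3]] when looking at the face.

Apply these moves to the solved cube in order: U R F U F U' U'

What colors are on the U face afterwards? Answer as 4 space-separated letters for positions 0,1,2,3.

After move 1 (U): U=WWWW F=RRGG R=BBRR B=OOBB L=GGOO
After move 2 (R): R=RBRB U=WRWG F=RYGY D=YBYO B=WOWB
After move 3 (F): F=GRYY U=WROG R=WBGB D=RRYO L=GYOB
After move 4 (U): U=OWGR F=WBYY R=WOGB B=GYWB L=GROB
After move 5 (F): F=YWYB U=OWBR R=GORB D=GWYO L=GROR
After move 6 (U'): U=WROB F=GRYB R=YWRB B=GOWB L=GYOR
After move 7 (U'): U=RBWO F=GYYB R=GRRB B=YWWB L=GOOR
Query: U face = RBWO

Answer: R B W O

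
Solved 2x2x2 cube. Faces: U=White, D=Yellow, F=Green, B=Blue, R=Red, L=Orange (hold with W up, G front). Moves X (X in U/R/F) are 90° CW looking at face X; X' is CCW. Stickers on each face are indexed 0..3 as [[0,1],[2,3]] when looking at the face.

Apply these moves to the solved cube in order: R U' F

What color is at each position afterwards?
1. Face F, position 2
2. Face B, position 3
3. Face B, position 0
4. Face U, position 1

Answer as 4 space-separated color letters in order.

Answer: Y B R G

Derivation:
After move 1 (R): R=RRRR U=WGWG F=GYGY D=YBYB B=WBWB
After move 2 (U'): U=GGWW F=OOGY R=GYRR B=RRWB L=WBOO
After move 3 (F): F=GOYO U=GGOB R=WYWR D=RGYB L=WYOB
Query 1: F[2] = Y
Query 2: B[3] = B
Query 3: B[0] = R
Query 4: U[1] = G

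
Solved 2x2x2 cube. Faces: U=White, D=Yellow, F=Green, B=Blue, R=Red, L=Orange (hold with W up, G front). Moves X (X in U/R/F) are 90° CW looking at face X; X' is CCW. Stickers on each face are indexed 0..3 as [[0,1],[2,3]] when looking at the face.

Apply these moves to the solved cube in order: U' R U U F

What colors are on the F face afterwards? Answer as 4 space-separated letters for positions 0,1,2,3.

After move 1 (U'): U=WWWW F=OOGG R=GGRR B=RRBB L=BBOO
After move 2 (R): R=RGRG U=WOWG F=OYGY D=YBYR B=WRWB
After move 3 (U): U=WWGO F=RGGY R=WRRG B=BBWB L=OYOO
After move 4 (U): U=GWOW F=WRGY R=BBRG B=OYWB L=RGOO
After move 5 (F): F=GWYR U=GWOG R=OBWG D=RBYR L=RYOB
Query: F face = GWYR

Answer: G W Y R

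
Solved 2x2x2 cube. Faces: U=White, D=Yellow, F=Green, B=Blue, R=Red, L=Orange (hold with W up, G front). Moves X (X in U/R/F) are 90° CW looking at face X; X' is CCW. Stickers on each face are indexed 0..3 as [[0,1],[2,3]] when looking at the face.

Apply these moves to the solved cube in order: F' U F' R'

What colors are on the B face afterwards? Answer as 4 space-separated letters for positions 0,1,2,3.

After move 1 (F'): F=GGGG U=WWRR R=YRYR D=OOYY L=OWOW
After move 2 (U): U=RWRW F=YRGG R=BBYR B=OWBB L=GGOW
After move 3 (F'): F=RGYG U=RWBY R=OBOR D=GWYY L=GWOR
After move 4 (R'): R=BROO U=RBBO F=RWYY D=GGYG B=YWWB
Query: B face = YWWB

Answer: Y W W B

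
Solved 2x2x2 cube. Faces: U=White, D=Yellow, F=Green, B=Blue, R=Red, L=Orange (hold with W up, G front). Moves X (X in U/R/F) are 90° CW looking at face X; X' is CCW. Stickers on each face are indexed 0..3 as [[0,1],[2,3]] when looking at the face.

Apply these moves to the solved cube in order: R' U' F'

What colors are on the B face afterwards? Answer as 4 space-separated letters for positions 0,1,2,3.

Answer: R R Y B

Derivation:
After move 1 (R'): R=RRRR U=WBWB F=GWGW D=YGYG B=YBYB
After move 2 (U'): U=BBWW F=OOGW R=GWRR B=RRYB L=YBOO
After move 3 (F'): F=OWOG U=BBGR R=GWYR D=BOYG L=YWOW
Query: B face = RRYB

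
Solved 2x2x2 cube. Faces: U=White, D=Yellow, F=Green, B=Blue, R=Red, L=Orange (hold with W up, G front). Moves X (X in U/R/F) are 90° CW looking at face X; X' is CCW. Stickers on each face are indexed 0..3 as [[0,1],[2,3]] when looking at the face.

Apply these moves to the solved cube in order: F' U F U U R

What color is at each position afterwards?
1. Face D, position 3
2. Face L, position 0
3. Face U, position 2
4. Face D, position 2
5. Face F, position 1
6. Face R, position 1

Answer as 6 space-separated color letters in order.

After move 1 (F'): F=GGGG U=WWRR R=YRYR D=OOYY L=OWOW
After move 2 (U): U=RWRW F=YRGG R=BBYR B=OWBB L=GGOW
After move 3 (F): F=GYGR U=RWWG R=RBWR D=YBYY L=GOOO
After move 4 (U): U=WRGW F=RBGR R=OWWR B=GOBB L=GYOO
After move 5 (U): U=GWWR F=OWGR R=GOWR B=GYBB L=RBOO
After move 6 (R): R=WGRO U=GWWR F=OBGY D=YBYG B=RYWB
Query 1: D[3] = G
Query 2: L[0] = R
Query 3: U[2] = W
Query 4: D[2] = Y
Query 5: F[1] = B
Query 6: R[1] = G

Answer: G R W Y B G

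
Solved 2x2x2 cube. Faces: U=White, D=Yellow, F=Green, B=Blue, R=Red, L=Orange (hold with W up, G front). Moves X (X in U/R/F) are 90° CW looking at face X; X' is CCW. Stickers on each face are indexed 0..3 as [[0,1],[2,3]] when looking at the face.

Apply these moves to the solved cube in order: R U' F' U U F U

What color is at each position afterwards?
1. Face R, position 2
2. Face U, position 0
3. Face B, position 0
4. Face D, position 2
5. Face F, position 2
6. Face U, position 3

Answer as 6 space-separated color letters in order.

Answer: G W B Y G G

Derivation:
After move 1 (R): R=RRRR U=WGWG F=GYGY D=YBYB B=WBWB
After move 2 (U'): U=GGWW F=OOGY R=GYRR B=RRWB L=WBOO
After move 3 (F'): F=OYOG U=GGGR R=BYYR D=BOYB L=WWOW
After move 4 (U): U=GGRG F=BYOG R=RRYR B=WWWB L=OYOW
After move 5 (U): U=RGGG F=RROG R=WWYR B=OYWB L=BYOW
After move 6 (F): F=ORGR U=RGWY R=GWGR D=YWYB L=BBOO
After move 7 (U): U=WRYG F=GWGR R=OYGR B=BBWB L=OROO
Query 1: R[2] = G
Query 2: U[0] = W
Query 3: B[0] = B
Query 4: D[2] = Y
Query 5: F[2] = G
Query 6: U[3] = G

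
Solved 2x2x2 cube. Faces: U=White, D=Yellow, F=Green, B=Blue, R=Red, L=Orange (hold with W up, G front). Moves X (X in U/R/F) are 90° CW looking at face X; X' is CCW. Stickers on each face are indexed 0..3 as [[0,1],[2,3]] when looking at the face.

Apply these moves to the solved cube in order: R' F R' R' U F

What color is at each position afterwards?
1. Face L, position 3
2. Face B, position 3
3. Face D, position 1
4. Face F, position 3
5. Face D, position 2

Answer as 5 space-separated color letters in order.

After move 1 (R'): R=RRRR U=WBWB F=GWGW D=YGYG B=YBYB
After move 2 (F): F=GGWW U=WBOO R=WRBR D=RRYG L=OYOG
After move 3 (R'): R=RRWB U=WYOY F=GBWO D=RGYW B=GBRB
After move 4 (R'): R=RBRW U=WROG F=GYWY D=RBYO B=WBGB
After move 5 (U): U=OWGR F=RBWY R=WBRW B=OYGB L=GYOG
After move 6 (F): F=WRYB U=OWGY R=GBRW D=RWYO L=GROB
Query 1: L[3] = B
Query 2: B[3] = B
Query 3: D[1] = W
Query 4: F[3] = B
Query 5: D[2] = Y

Answer: B B W B Y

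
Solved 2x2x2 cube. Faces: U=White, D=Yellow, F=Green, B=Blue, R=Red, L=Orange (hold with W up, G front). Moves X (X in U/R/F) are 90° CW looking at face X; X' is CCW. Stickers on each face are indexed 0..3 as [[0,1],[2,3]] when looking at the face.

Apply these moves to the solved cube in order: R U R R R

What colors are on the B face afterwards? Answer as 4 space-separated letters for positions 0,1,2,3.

Answer: B O B B

Derivation:
After move 1 (R): R=RRRR U=WGWG F=GYGY D=YBYB B=WBWB
After move 2 (U): U=WWGG F=RRGY R=WBRR B=OOWB L=GYOO
After move 3 (R): R=RWRB U=WRGY F=RBGB D=YWYO B=GOWB
After move 4 (R): R=RRBW U=WBGB F=RWGO D=YWYG B=YORB
After move 5 (R): R=BRWR U=WWGO F=RWGG D=YRYY B=BOBB
Query: B face = BOBB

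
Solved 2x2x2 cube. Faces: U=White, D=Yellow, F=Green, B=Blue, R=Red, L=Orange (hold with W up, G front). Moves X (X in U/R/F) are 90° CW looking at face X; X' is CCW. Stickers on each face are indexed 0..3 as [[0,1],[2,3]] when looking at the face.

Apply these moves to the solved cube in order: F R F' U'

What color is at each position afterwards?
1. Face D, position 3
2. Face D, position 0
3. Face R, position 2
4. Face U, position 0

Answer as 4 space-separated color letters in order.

Answer: B Y R G

Derivation:
After move 1 (F): F=GGGG U=WWOO R=WRWR D=RRYY L=OYOY
After move 2 (R): R=WWRR U=WGOG F=GRGY D=RBYB B=OBWB
After move 3 (F'): F=RYGG U=WGWR R=BWRR D=YYYB L=OGOO
After move 4 (U'): U=GRWW F=OGGG R=RYRR B=BWWB L=OBOO
Query 1: D[3] = B
Query 2: D[0] = Y
Query 3: R[2] = R
Query 4: U[0] = G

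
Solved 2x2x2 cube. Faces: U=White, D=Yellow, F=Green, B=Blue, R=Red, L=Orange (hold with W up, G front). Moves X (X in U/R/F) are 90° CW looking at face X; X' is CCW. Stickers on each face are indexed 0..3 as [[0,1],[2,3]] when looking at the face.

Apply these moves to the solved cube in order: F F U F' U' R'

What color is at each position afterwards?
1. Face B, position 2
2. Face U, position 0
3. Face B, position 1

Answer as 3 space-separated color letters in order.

Answer: R W B

Derivation:
After move 1 (F): F=GGGG U=WWOO R=WRWR D=RRYY L=OYOY
After move 2 (F): F=GGGG U=WWYY R=OROR D=WWYY L=OROR
After move 3 (U): U=YWYW F=ORGG R=BBOR B=ORBB L=GGOR
After move 4 (F'): F=RGOG U=YWBO R=WBWR D=GRYY L=GWOY
After move 5 (U'): U=WOYB F=GWOG R=RGWR B=WBBB L=OROY
After move 6 (R'): R=GRRW U=WBYW F=GOOB D=GWYG B=YBRB
Query 1: B[2] = R
Query 2: U[0] = W
Query 3: B[1] = B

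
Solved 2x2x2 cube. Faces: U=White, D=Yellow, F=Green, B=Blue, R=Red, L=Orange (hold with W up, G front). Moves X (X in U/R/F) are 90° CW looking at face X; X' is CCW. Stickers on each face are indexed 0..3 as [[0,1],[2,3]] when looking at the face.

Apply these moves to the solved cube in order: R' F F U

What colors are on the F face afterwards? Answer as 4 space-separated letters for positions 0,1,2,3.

After move 1 (R'): R=RRRR U=WBWB F=GWGW D=YGYG B=YBYB
After move 2 (F): F=GGWW U=WBOO R=WRBR D=RRYG L=OYOG
After move 3 (F): F=WGWG U=WBGY R=OROR D=BWYG L=OROR
After move 4 (U): U=GWYB F=ORWG R=YBOR B=ORYB L=WGOR
Query: F face = ORWG

Answer: O R W G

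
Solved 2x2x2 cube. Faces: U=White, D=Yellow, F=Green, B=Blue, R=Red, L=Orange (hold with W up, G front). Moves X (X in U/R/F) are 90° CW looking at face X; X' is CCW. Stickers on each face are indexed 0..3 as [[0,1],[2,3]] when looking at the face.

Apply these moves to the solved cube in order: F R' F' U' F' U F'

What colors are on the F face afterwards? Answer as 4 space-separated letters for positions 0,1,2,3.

Answer: O G Y O

Derivation:
After move 1 (F): F=GGGG U=WWOO R=WRWR D=RRYY L=OYOY
After move 2 (R'): R=RRWW U=WBOB F=GWGO D=RGYG B=YBRB
After move 3 (F'): F=WOGG U=WBRW R=GRRW D=YYYG L=OBOO
After move 4 (U'): U=BWWR F=OBGG R=WORW B=GRRB L=YBOO
After move 5 (F'): F=BGOG U=BWWR R=YOYW D=BOYG L=YROW
After move 6 (U): U=WBRW F=YOOG R=GRYW B=YRRB L=BGOW
After move 7 (F'): F=OGYO U=WBGY R=ORBW D=GWYG L=BWOR
Query: F face = OGYO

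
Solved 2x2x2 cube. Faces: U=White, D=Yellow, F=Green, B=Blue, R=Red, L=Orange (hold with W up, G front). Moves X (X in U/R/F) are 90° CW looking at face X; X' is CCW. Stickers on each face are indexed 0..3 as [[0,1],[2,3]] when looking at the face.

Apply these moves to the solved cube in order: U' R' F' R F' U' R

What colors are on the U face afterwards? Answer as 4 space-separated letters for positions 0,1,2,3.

Answer: W G W O

Derivation:
After move 1 (U'): U=WWWW F=OOGG R=GGRR B=RRBB L=BBOO
After move 2 (R'): R=GRGR U=WBWR F=OWGW D=YOYG B=YRYB
After move 3 (F'): F=WWOG U=WBGG R=ORYR D=BOYG L=BROW
After move 4 (R): R=YORR U=WWGG F=WOOG D=BYYY B=GRBB
After move 5 (F'): F=OGWO U=WWYR R=YOBR D=RWYY L=BGOG
After move 6 (U'): U=WRWY F=BGWO R=OGBR B=YOBB L=GROG
After move 7 (R): R=BORG U=WGWO F=BWWY D=RBYY B=YORB
Query: U face = WGWO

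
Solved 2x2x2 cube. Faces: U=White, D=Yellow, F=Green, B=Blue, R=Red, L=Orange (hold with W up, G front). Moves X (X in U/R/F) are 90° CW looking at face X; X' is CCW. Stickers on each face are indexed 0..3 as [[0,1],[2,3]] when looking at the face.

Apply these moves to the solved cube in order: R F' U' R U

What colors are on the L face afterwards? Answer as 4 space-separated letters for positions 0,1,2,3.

After move 1 (R): R=RRRR U=WGWG F=GYGY D=YBYB B=WBWB
After move 2 (F'): F=YYGG U=WGRR R=BRYR D=OOYB L=OGOW
After move 3 (U'): U=GRWR F=OGGG R=YYYR B=BRWB L=WBOW
After move 4 (R): R=YYRY U=GGWG F=OOGB D=OWYB B=RRRB
After move 5 (U): U=WGGG F=YYGB R=RRRY B=WBRB L=OOOW
Query: L face = OOOW

Answer: O O O W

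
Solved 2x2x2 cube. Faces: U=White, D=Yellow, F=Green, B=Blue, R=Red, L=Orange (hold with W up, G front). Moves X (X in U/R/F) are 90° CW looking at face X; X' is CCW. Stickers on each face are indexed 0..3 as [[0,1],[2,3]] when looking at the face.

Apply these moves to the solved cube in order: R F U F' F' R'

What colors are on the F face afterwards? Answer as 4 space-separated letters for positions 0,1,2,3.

After move 1 (R): R=RRRR U=WGWG F=GYGY D=YBYB B=WBWB
After move 2 (F): F=GGYY U=WGOO R=WRGR D=RRYB L=OYOB
After move 3 (U): U=OWOG F=WRYY R=WBGR B=OYWB L=GGOB
After move 4 (F'): F=RYWY U=OWWG R=RBRR D=GBYB L=GGOO
After move 5 (F'): F=YYRW U=OWRR R=BBGR D=GOYB L=GGOW
After move 6 (R'): R=BRBG U=OWRO F=YWRR D=GYYW B=BYOB
Query: F face = YWRR

Answer: Y W R R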